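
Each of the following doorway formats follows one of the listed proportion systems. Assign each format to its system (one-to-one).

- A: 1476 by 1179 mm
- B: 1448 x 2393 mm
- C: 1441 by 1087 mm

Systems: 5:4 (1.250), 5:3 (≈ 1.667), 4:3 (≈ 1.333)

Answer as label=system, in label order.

A=5:4, B=5:3, C=4:3

A = 1476/1179 ≈ 1.252 → 5:4 (1.250)
B = 2393/1448 ≈ 1.653 → 5:3 (1.667)
C = 1441/1087 ≈ 1.326 → 4:3 (1.333)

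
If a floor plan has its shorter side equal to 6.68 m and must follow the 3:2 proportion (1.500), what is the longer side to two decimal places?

10.02 m

3:2 = 1.50000.
Longer side = 6.68 × 1.50000 ≈ 10.0200 → 10.02 m.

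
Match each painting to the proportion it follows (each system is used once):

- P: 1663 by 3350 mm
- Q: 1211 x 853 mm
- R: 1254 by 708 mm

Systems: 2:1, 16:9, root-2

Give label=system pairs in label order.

P=2:1, Q=root-2, R=16:9

P = 3350/1663 ≈ 2.014 → 2:1 (2.000)
Q = 1211/853 ≈ 1.420 → root-2 (1.414)
R = 1254/708 ≈ 1.771 → 16:9 (1.778)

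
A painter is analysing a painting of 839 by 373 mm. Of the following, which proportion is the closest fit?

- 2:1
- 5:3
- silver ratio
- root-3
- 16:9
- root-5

Ratio = 839 / 373 ≈ 2.249.
Distances: 2:1 2.000 (Δ 0.249); 5:3 1.667 (Δ 0.582); silver ratio 2.414 (Δ 0.165); root-3 1.732 (Δ 0.517); 16:9 1.778 (Δ 0.471); root-5 2.236 (Δ 0.013).

root-5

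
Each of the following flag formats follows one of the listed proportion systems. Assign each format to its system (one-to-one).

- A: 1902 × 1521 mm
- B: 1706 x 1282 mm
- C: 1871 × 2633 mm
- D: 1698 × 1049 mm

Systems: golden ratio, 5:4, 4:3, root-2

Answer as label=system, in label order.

A=5:4, B=4:3, C=root-2, D=golden ratio

A = 1902/1521 ≈ 1.250 → 5:4 (1.250)
B = 1706/1282 ≈ 1.331 → 4:3 (1.333)
C = 2633/1871 ≈ 1.407 → root-2 (1.414)
D = 1698/1049 ≈ 1.619 → golden ratio (1.618)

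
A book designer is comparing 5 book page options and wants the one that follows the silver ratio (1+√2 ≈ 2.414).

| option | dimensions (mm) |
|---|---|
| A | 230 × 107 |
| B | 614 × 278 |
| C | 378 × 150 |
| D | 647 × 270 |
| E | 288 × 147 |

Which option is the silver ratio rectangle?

Ratios (long/short): A ≈ 2.150; B ≈ 2.209; C ≈ 2.520; D ≈ 2.396; E ≈ 1.959.
silver ratio ≈ 2.414; option D is nearest (Δ 0.018).

D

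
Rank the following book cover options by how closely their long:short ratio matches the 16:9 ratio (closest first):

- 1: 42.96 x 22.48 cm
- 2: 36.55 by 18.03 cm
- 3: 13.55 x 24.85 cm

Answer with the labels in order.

3, 1, 2

Ratios: 1 = 42.96 / 22.48 ≈ 1.911; 2 = 36.55 / 18.03 ≈ 2.027; 3 = 24.85 / 13.55 ≈ 1.834.
|Δ from 1.778|: 1 0.133; 2 0.249; 3 0.056.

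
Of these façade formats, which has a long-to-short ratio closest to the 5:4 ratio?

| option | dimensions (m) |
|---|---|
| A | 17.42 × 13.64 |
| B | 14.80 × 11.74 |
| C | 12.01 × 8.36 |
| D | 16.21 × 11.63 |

B

Target 5:4 ≈ 1.250.
A: 1.277 (Δ0.027)  B: 1.261 (Δ0.011)  C: 1.437 (Δ0.187)  D: 1.394 (Δ0.144)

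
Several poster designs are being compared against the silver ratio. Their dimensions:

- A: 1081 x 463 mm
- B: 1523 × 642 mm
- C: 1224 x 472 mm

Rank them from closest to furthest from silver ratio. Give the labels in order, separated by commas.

B, A, C

A: 1081/463 ≈ 2.335 → |2.335 − 2.414| = 0.079
B: 1523/642 ≈ 2.372 → |2.372 − 2.414| = 0.042
C: 1224/472 ≈ 2.593 → |2.593 − 2.414| = 0.179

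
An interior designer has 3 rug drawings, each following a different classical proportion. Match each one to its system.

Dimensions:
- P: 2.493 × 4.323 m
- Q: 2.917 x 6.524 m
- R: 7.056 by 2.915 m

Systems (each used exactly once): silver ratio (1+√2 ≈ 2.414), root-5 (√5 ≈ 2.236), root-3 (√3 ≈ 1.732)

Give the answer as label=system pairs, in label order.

P=root-3, Q=root-5, R=silver ratio

P = 4.323/2.493 ≈ 1.734 → root-3 (1.732)
Q = 6.524/2.917 ≈ 2.237 → root-5 (2.236)
R = 7.056/2.915 ≈ 2.421 → silver ratio (2.414)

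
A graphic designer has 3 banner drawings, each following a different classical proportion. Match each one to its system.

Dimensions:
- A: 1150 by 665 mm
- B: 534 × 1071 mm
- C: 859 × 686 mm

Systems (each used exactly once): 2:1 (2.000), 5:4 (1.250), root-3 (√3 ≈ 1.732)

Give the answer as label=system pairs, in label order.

Ratios: A ≈ 1.729; B ≈ 2.006; C ≈ 1.252.
Targets: 2:1 ≈ 2.000; 5:4 ≈ 1.250; root-3 ≈ 1.732.

A=root-3, B=2:1, C=5:4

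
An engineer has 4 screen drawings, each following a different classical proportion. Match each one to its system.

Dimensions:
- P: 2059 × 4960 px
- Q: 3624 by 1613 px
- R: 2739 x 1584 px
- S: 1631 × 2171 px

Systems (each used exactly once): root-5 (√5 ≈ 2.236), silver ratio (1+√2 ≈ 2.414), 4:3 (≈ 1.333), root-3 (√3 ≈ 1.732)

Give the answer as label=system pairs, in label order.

P=silver ratio, Q=root-5, R=root-3, S=4:3

Ratios: P ≈ 2.409; Q ≈ 2.247; R ≈ 1.729; S ≈ 1.331.
Targets: root-5 ≈ 2.236; silver ratio ≈ 2.414; 4:3 ≈ 1.333; root-3 ≈ 1.732.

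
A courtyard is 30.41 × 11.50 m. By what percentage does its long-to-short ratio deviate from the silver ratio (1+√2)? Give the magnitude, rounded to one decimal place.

9.5%

Ratio = 30.41 / 11.50 ≈ 2.6443.
Ideal silver ratio ≈ 2.4142. |2.6443 − 2.4142| / 2.4142 ≈ 9.53% → 9.5%.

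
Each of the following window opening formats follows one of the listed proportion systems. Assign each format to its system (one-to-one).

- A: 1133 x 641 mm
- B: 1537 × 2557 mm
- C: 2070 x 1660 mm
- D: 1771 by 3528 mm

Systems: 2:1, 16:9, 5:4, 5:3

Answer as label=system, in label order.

A = 1133/641 ≈ 1.768 → 16:9 (1.778)
B = 2557/1537 ≈ 1.664 → 5:3 (1.667)
C = 2070/1660 ≈ 1.247 → 5:4 (1.250)
D = 3528/1771 ≈ 1.992 → 2:1 (2.000)

A=16:9, B=5:3, C=5:4, D=2:1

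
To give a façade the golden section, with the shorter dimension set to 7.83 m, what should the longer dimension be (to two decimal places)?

12.67 m

golden ratio ≈ 1.61803.
Longer side = 7.83 × 1.61803 ≈ 12.6692 → 12.67 m.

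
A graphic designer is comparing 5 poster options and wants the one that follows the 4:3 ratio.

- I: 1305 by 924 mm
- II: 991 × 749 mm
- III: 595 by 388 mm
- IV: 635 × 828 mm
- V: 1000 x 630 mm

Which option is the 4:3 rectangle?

II

Ratios (long/short): I ≈ 1.412; II ≈ 1.323; III ≈ 1.534; IV ≈ 1.304; V ≈ 1.587.
4:3 ≈ 1.333; option II is nearest (Δ 0.010).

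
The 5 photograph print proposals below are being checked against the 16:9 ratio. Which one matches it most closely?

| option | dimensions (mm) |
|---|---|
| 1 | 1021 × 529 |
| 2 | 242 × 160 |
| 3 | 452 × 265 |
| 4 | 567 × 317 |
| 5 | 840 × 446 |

Ratios (long/short): 1 ≈ 1.930; 2 ≈ 1.512; 3 ≈ 1.706; 4 ≈ 1.789; 5 ≈ 1.883.
16:9 ≈ 1.778; option 4 is nearest (Δ 0.011).

4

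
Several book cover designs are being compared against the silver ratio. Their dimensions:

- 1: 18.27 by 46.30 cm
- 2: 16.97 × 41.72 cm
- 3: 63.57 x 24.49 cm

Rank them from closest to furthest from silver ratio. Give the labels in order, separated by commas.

2, 1, 3

1: 46.30/18.27 ≈ 2.534 → |2.534 − 2.414| = 0.120
2: 41.72/16.97 ≈ 2.458 → |2.458 − 2.414| = 0.044
3: 63.57/24.49 ≈ 2.596 → |2.596 − 2.414| = 0.182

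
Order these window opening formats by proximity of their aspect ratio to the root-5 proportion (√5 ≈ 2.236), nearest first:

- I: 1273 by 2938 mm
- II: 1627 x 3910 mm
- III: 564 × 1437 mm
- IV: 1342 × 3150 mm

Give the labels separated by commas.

Ratios: I = 2938 / 1273 ≈ 2.308; II = 3910 / 1627 ≈ 2.403; III = 1437 / 564 ≈ 2.548; IV = 3150 / 1342 ≈ 2.347.
|Δ from 2.236|: I 0.072; II 0.167; III 0.312; IV 0.111.

I, IV, II, III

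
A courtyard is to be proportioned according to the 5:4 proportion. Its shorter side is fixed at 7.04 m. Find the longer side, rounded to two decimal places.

8.80 m

5:4 = 1.25000.
Longer side = 7.04 × 1.25000 ≈ 8.8000 → 8.80 m.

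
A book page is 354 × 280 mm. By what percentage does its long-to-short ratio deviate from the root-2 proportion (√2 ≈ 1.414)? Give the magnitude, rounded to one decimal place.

Ratio = 354 / 280 ≈ 1.2643.
Ideal root-2 ≈ 1.4142. |1.2643 − 1.4142| / 1.4142 ≈ 10.60% → 10.6%.

10.6%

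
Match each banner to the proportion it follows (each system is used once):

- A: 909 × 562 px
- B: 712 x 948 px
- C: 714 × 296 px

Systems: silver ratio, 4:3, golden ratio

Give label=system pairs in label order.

A=golden ratio, B=4:3, C=silver ratio

A = 909/562 ≈ 1.617 → golden ratio (1.618)
B = 948/712 ≈ 1.331 → 4:3 (1.333)
C = 714/296 ≈ 2.412 → silver ratio (2.414)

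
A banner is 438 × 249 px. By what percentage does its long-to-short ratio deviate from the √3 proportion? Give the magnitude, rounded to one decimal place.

1.6%

Ratio = 438 / 249 ≈ 1.7590.
Ideal root-3 ≈ 1.7321. |1.7590 − 1.7321| / 1.7321 ≈ 1.55% → 1.6%.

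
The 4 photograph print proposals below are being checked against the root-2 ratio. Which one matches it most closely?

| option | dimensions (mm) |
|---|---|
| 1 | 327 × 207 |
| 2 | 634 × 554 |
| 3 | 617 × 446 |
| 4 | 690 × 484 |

4

Ratios (long/short): 1 ≈ 1.580; 2 ≈ 1.144; 3 ≈ 1.383; 4 ≈ 1.426.
root-2 ≈ 1.414; option 4 is nearest (Δ 0.012).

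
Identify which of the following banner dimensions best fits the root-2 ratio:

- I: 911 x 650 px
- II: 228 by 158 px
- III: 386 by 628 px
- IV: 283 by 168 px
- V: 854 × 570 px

I

Ratios (long/short): I ≈ 1.402; II ≈ 1.443; III ≈ 1.627; IV ≈ 1.685; V ≈ 1.498.
root-2 ≈ 1.414; option I is nearest (Δ 0.012).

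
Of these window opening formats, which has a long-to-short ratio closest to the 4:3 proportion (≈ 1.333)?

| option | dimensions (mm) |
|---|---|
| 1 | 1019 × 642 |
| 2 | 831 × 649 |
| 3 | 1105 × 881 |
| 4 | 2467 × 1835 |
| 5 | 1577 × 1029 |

4

Ratios (long/short): 1 ≈ 1.587; 2 ≈ 1.280; 3 ≈ 1.254; 4 ≈ 1.344; 5 ≈ 1.533.
4:3 ≈ 1.333; option 4 is nearest (Δ 0.011).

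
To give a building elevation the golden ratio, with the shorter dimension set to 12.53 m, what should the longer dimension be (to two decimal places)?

20.27 m

golden ratio ≈ 1.61803.
Longer side = 12.53 × 1.61803 ≈ 20.2739 → 20.27 m.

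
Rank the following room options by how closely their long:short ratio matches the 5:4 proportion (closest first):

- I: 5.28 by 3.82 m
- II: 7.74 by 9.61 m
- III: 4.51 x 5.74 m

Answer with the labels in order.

I: 5.28/3.82 ≈ 1.382 → |1.382 − 1.250| = 0.132
II: 9.61/7.74 ≈ 1.242 → |1.242 − 1.250| = 0.008
III: 5.74/4.51 ≈ 1.273 → |1.273 − 1.250| = 0.023

II, III, I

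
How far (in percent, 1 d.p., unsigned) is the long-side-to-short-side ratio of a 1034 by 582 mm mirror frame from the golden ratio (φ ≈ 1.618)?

9.8%

Ratio = 1034 / 582 ≈ 1.7766.
Ideal golden ratio ≈ 1.6180. |1.7766 − 1.6180| / 1.6180 ≈ 9.80% → 9.8%.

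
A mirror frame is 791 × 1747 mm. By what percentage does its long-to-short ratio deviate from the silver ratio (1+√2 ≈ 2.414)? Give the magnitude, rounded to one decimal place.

8.5%

Ratio = 1747 / 791 ≈ 2.2086.
Ideal silver ratio ≈ 2.4142. |2.2086 − 2.4142| / 2.4142 ≈ 8.52% → 8.5%.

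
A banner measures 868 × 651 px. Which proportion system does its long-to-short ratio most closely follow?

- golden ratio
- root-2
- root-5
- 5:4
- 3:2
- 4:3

Ratio = 868 / 651 ≈ 1.333.
Distances: golden ratio 1.618 (Δ 0.285); root-2 1.414 (Δ 0.081); root-5 2.236 (Δ 0.903); 5:4 1.250 (Δ 0.083); 3:2 1.500 (Δ 0.167); 4:3 1.333 (Δ 0.000).

4:3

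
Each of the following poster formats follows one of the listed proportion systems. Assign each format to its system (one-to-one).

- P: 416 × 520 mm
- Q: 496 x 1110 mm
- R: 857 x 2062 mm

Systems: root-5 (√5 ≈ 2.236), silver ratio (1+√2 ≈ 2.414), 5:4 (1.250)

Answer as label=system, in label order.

P = 520/416 ≈ 1.250 → 5:4 (1.250)
Q = 1110/496 ≈ 2.238 → root-5 (2.236)
R = 2062/857 ≈ 2.406 → silver ratio (2.414)

P=5:4, Q=root-5, R=silver ratio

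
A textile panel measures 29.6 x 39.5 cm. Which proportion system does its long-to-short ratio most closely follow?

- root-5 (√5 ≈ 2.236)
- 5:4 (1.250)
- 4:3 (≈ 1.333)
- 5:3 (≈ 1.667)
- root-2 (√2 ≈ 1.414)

4:3

Ratio = 39.5 / 29.6 ≈ 1.334.
Distances: root-5 2.236 (Δ 0.902); 5:4 1.250 (Δ 0.084); 4:3 1.333 (Δ 0.001); 5:3 1.667 (Δ 0.333); root-2 1.414 (Δ 0.080).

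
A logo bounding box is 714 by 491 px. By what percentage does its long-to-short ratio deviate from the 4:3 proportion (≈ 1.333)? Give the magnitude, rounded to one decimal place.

9.1%

Ratio = 714 / 491 ≈ 1.4542.
Ideal 4:3 ≈ 1.3333. |1.4542 − 1.3333| / 1.3333 ≈ 9.07% → 9.1%.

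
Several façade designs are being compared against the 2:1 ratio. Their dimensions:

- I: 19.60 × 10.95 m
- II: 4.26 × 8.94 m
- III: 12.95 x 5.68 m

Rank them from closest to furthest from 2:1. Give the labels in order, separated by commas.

II, I, III

Ratios: I = 19.60 / 10.95 ≈ 1.790; II = 8.94 / 4.26 ≈ 2.099; III = 12.95 / 5.68 ≈ 2.280.
|Δ from 2.000|: I 0.210; II 0.099; III 0.280.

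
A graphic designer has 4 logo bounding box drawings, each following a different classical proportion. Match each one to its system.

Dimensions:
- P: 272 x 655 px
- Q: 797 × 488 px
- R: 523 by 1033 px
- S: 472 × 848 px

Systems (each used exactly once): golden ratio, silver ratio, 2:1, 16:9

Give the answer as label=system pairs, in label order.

P=silver ratio, Q=golden ratio, R=2:1, S=16:9

P = 655/272 ≈ 2.408 → silver ratio (2.414)
Q = 797/488 ≈ 1.633 → golden ratio (1.618)
R = 1033/523 ≈ 1.975 → 2:1 (2.000)
S = 848/472 ≈ 1.797 → 16:9 (1.778)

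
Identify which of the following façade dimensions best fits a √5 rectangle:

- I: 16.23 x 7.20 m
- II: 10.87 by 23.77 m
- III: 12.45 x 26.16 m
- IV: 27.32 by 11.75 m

I

Target root-5 ≈ 2.236.
I: 2.254 (Δ0.018)  II: 2.187 (Δ0.049)  III: 2.101 (Δ0.135)  IV: 2.325 (Δ0.089)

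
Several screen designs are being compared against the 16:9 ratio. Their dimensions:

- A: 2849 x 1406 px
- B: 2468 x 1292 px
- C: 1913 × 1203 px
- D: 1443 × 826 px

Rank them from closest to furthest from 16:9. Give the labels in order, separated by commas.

Ratios: A = 2849 / 1406 ≈ 2.026; B = 2468 / 1292 ≈ 1.910; C = 1913 / 1203 ≈ 1.590; D = 1443 / 826 ≈ 1.747.
|Δ from 1.778|: A 0.248; B 0.132; C 0.188; D 0.031.

D, B, C, A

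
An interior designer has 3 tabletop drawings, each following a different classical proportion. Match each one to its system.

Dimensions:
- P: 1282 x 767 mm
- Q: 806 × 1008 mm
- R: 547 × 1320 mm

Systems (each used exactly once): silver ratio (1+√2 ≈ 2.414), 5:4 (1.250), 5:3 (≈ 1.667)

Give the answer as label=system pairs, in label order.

Ratios: P ≈ 1.671; Q ≈ 1.251; R ≈ 2.413.
Targets: silver ratio ≈ 2.414; 5:4 ≈ 1.250; 5:3 ≈ 1.667.

P=5:3, Q=5:4, R=silver ratio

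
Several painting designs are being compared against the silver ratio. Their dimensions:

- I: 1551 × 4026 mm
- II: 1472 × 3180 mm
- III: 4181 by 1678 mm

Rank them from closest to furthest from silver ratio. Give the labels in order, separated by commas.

III, I, II

I: 4026/1551 ≈ 2.596 → |2.596 − 2.414| = 0.182
II: 3180/1472 ≈ 2.160 → |2.160 − 2.414| = 0.254
III: 4181/1678 ≈ 2.492 → |2.492 − 2.414| = 0.078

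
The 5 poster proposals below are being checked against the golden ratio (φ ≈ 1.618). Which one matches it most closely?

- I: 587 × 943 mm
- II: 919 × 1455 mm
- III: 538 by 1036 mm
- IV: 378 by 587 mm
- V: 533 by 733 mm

Target golden ratio ≈ 1.618.
I: 1.606 (Δ0.012)  II: 1.583 (Δ0.035)  III: 1.926 (Δ0.308)  IV: 1.553 (Δ0.065)  V: 1.375 (Δ0.243)

I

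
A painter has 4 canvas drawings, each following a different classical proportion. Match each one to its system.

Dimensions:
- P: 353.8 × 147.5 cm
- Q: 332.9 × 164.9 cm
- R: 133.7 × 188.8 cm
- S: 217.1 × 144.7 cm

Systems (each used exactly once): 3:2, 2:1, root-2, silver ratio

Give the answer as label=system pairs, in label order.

Ratios: P ≈ 2.399; Q ≈ 2.019; R ≈ 1.412; S ≈ 1.500.
Targets: 3:2 ≈ 1.500; 2:1 ≈ 2.000; root-2 ≈ 1.414; silver ratio ≈ 2.414.

P=silver ratio, Q=2:1, R=root-2, S=3:2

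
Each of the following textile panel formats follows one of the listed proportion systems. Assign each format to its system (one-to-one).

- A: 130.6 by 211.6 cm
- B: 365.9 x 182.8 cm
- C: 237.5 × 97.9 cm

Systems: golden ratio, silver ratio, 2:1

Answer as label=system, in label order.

Ratios: A ≈ 1.620; B ≈ 2.002; C ≈ 2.426.
Targets: golden ratio ≈ 1.618; silver ratio ≈ 2.414; 2:1 ≈ 2.000.

A=golden ratio, B=2:1, C=silver ratio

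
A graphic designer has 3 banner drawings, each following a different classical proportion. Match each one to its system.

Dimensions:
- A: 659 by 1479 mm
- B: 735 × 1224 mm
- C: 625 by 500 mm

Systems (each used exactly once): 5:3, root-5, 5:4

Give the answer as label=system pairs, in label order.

A=root-5, B=5:3, C=5:4

Ratios: A ≈ 2.244; B ≈ 1.665; C ≈ 1.250.
Targets: 5:3 ≈ 1.667; root-5 ≈ 2.236; 5:4 ≈ 1.250.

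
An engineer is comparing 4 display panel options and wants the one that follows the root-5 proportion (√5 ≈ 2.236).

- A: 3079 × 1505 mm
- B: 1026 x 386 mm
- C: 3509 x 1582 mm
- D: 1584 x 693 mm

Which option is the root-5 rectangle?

Ratios (long/short): A ≈ 2.046; B ≈ 2.658; C ≈ 2.218; D ≈ 2.286.
root-5 ≈ 2.236; option C is nearest (Δ 0.018).

C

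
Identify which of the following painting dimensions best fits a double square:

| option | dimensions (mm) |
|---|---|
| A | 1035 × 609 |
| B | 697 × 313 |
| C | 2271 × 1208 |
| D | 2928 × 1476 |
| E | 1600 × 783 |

Target 2:1 ≈ 2.000.
A: 1.700 (Δ0.300)  B: 2.227 (Δ0.227)  C: 1.880 (Δ0.120)  D: 1.984 (Δ0.016)  E: 2.043 (Δ0.043)

D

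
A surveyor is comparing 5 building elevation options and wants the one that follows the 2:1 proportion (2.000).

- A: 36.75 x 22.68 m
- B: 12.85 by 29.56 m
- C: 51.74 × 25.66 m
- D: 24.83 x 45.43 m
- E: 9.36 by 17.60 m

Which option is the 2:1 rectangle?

Target 2:1 ≈ 2.000.
A: 1.620 (Δ0.380)  B: 2.300 (Δ0.300)  C: 2.016 (Δ0.016)  D: 1.830 (Δ0.170)  E: 1.880 (Δ0.120)

C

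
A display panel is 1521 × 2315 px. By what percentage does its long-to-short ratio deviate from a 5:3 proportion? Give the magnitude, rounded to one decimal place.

Ratio = 2315 / 1521 ≈ 1.5220.
Ideal 5:3 ≈ 1.6667. |1.5220 − 1.6667| / 1.6667 ≈ 8.68% → 8.7%.

8.7%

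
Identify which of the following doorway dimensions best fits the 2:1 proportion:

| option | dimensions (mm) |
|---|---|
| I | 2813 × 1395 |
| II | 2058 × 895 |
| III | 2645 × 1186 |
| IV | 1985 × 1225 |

I

Target 2:1 ≈ 2.000.
I: 2.016 (Δ0.016)  II: 2.299 (Δ0.299)  III: 2.230 (Δ0.230)  IV: 1.620 (Δ0.380)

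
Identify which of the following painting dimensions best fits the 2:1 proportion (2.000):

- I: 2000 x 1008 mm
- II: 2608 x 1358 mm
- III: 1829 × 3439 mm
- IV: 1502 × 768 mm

I

Ratios (long/short): I ≈ 1.984; II ≈ 1.920; III ≈ 1.880; IV ≈ 1.956.
2:1 ≈ 2.000; option I is nearest (Δ 0.016).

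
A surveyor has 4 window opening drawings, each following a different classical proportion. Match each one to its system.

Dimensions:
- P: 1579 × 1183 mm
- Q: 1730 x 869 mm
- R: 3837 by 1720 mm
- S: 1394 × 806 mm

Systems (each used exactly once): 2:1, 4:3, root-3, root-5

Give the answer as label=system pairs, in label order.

Ratios: P ≈ 1.335; Q ≈ 1.991; R ≈ 2.231; S ≈ 1.730.
Targets: 2:1 ≈ 2.000; 4:3 ≈ 1.333; root-3 ≈ 1.732; root-5 ≈ 2.236.

P=4:3, Q=2:1, R=root-5, S=root-3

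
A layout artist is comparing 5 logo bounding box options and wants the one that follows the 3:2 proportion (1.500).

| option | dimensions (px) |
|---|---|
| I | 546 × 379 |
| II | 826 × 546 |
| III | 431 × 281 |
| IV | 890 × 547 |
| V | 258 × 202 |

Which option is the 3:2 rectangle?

II

Target 3:2 ≈ 1.500.
I: 1.441 (Δ0.059)  II: 1.513 (Δ0.013)  III: 1.534 (Δ0.034)  IV: 1.627 (Δ0.127)  V: 1.277 (Δ0.223)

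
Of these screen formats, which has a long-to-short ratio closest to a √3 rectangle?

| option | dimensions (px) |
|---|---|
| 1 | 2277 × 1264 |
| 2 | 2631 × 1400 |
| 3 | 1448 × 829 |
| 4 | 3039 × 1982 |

Target root-3 ≈ 1.732.
1: 1.801 (Δ0.069)  2: 1.879 (Δ0.147)  3: 1.747 (Δ0.015)  4: 1.533 (Δ0.199)

3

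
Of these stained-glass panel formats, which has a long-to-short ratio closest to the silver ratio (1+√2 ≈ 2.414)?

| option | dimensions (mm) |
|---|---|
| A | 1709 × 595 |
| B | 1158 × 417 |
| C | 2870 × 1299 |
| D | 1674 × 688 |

D

Ratios (long/short): A ≈ 2.872; B ≈ 2.777; C ≈ 2.209; D ≈ 2.433.
silver ratio ≈ 2.414; option D is nearest (Δ 0.019).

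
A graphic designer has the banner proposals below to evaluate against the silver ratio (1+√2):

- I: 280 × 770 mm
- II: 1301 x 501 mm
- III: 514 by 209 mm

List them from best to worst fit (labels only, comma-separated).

I: 770/280 ≈ 2.750 → |2.750 − 2.414| = 0.336
II: 1301/501 ≈ 2.597 → |2.597 − 2.414| = 0.183
III: 514/209 ≈ 2.459 → |2.459 − 2.414| = 0.045

III, II, I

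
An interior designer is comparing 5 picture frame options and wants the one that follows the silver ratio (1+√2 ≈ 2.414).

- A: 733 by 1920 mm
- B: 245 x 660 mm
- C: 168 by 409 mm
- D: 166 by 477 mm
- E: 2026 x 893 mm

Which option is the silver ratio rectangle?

C

Target silver ratio ≈ 2.414.
A: 2.619 (Δ0.205)  B: 2.694 (Δ0.280)  C: 2.435 (Δ0.021)  D: 2.873 (Δ0.459)  E: 2.269 (Δ0.145)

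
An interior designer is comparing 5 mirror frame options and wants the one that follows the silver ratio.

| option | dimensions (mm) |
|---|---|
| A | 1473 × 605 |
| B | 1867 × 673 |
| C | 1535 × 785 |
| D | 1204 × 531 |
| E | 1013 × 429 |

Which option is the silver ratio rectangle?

Ratios (long/short): A ≈ 2.435; B ≈ 2.774; C ≈ 1.955; D ≈ 2.267; E ≈ 2.361.
silver ratio ≈ 2.414; option A is nearest (Δ 0.021).

A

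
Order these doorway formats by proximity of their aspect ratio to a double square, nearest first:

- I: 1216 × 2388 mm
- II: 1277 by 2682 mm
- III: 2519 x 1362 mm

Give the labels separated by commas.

Ratios: I = 2388 / 1216 ≈ 1.964; II = 2682 / 1277 ≈ 2.100; III = 2519 / 1362 ≈ 1.849.
|Δ from 2.000|: I 0.036; II 0.100; III 0.151.

I, II, III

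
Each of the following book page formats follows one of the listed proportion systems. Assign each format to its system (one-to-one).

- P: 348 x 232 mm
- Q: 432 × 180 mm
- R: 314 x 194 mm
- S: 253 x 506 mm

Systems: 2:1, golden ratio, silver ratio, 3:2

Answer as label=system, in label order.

P=3:2, Q=silver ratio, R=golden ratio, S=2:1

Ratios: P ≈ 1.500; Q ≈ 2.400; R ≈ 1.619; S ≈ 2.000.
Targets: 2:1 ≈ 2.000; golden ratio ≈ 1.618; silver ratio ≈ 2.414; 3:2 ≈ 1.500.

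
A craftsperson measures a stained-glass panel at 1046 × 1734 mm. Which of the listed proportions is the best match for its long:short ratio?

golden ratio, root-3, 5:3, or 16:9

1734/1046 ≈ 1.658. Nearest candidates are 5:3 (1.667, off by 0.009) and golden ratio (1.618, off by 0.040).

5:3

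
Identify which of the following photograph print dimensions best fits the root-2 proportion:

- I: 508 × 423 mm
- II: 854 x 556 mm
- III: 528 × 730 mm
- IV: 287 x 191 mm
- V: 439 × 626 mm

V

Target root-2 ≈ 1.414.
I: 1.201 (Δ0.213)  II: 1.536 (Δ0.122)  III: 1.383 (Δ0.031)  IV: 1.503 (Δ0.089)  V: 1.426 (Δ0.012)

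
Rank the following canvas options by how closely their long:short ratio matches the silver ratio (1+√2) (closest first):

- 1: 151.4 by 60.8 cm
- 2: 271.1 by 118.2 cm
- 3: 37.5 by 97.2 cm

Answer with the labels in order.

1: 151.4/60.8 ≈ 2.490 → |2.490 − 2.414| = 0.076
2: 271.1/118.2 ≈ 2.294 → |2.294 − 2.414| = 0.120
3: 97.2/37.5 ≈ 2.592 → |2.592 − 2.414| = 0.178

1, 2, 3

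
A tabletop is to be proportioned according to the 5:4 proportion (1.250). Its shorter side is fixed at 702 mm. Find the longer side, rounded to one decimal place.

5:4 = 1.25000.
Longer side = 702 × 1.25000 ≈ 877.500 → 877.5 mm.

877.5 mm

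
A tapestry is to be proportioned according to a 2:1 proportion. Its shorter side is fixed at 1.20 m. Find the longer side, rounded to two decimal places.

2.40 m

2:1 = 2.00000.
Longer side = 1.20 × 2.00000 ≈ 2.4000 → 2.40 m.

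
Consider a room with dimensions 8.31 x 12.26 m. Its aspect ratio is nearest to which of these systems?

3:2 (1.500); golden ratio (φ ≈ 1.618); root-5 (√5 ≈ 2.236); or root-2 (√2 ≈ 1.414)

3:2

Ratio = 12.26 / 8.31 ≈ 1.475.
Distances: 3:2 1.500 (Δ 0.025); golden ratio 1.618 (Δ 0.143); root-5 2.236 (Δ 0.761); root-2 1.414 (Δ 0.061).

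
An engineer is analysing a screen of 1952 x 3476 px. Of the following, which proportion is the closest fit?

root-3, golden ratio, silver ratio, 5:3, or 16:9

Ratio = 3476 / 1952 ≈ 1.781.
Distances: root-3 1.732 (Δ 0.049); golden ratio 1.618 (Δ 0.163); silver ratio 2.414 (Δ 0.633); 5:3 1.667 (Δ 0.114); 16:9 1.778 (Δ 0.003).

16:9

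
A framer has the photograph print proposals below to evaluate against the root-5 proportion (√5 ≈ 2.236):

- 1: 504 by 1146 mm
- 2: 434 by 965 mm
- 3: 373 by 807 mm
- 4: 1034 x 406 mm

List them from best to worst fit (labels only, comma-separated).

2, 1, 3, 4

1: 1146/504 ≈ 2.274 → |2.274 − 2.236| = 0.038
2: 965/434 ≈ 2.224 → |2.224 − 2.236| = 0.012
3: 807/373 ≈ 2.164 → |2.164 − 2.236| = 0.072
4: 1034/406 ≈ 2.547 → |2.547 − 2.236| = 0.311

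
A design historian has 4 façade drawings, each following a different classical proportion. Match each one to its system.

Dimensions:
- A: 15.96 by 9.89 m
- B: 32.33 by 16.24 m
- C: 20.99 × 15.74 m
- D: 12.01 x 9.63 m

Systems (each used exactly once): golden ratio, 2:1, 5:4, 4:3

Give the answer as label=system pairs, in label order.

Ratios: A ≈ 1.614; B ≈ 1.991; C ≈ 1.334; D ≈ 1.247.
Targets: golden ratio ≈ 1.618; 2:1 ≈ 2.000; 5:4 ≈ 1.250; 4:3 ≈ 1.333.

A=golden ratio, B=2:1, C=4:3, D=5:4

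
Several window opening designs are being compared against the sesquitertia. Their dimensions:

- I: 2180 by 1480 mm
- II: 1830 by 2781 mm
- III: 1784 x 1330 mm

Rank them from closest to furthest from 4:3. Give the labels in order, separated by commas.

III, I, II

I: 2180/1480 ≈ 1.473 → |1.473 − 1.333| = 0.140
II: 2781/1830 ≈ 1.520 → |1.520 − 1.333| = 0.187
III: 1784/1330 ≈ 1.341 → |1.341 − 1.333| = 0.008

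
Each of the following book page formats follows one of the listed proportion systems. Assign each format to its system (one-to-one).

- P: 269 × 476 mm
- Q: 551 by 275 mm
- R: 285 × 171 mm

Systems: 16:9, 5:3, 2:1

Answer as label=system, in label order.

P=16:9, Q=2:1, R=5:3

Ratios: P ≈ 1.770; Q ≈ 2.004; R ≈ 1.667.
Targets: 16:9 ≈ 1.778; 5:3 ≈ 1.667; 2:1 ≈ 2.000.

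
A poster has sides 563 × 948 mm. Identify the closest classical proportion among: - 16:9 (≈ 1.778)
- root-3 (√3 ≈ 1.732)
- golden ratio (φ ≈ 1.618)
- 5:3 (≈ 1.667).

Ratio = 948 / 563 ≈ 1.684.
Distances: 16:9 1.778 (Δ 0.094); root-3 1.732 (Δ 0.048); golden ratio 1.618 (Δ 0.066); 5:3 1.667 (Δ 0.017).

5:3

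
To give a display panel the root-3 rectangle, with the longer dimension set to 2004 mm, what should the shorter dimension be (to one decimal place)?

root-3 ≈ 1.73205.
Shorter side = 2004 ÷ 1.73205 ≈ 1157.010 → 1157.0 mm.

1157.0 mm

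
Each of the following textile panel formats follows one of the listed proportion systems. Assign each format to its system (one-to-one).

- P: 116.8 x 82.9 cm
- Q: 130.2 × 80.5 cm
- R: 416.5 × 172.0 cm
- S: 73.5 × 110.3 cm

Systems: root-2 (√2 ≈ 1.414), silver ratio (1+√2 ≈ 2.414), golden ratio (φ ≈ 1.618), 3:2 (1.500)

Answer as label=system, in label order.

P=root-2, Q=golden ratio, R=silver ratio, S=3:2

P = 116.8/82.9 ≈ 1.409 → root-2 (1.414)
Q = 130.2/80.5 ≈ 1.617 → golden ratio (1.618)
R = 416.5/172.0 ≈ 2.422 → silver ratio (2.414)
S = 110.3/73.5 ≈ 1.501 → 3:2 (1.500)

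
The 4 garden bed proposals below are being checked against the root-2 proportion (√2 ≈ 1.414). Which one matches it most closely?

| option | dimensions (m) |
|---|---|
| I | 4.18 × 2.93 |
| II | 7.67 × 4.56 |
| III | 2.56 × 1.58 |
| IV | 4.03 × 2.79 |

Ratios (long/short): I ≈ 1.427; II ≈ 1.682; III ≈ 1.620; IV ≈ 1.444.
root-2 ≈ 1.414; option I is nearest (Δ 0.013).

I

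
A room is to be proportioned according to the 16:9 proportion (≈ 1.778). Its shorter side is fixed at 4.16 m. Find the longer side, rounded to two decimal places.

7.40 m

16:9 ≈ 1.77778.
Longer side = 4.16 × 1.77778 ≈ 7.3956 → 7.40 m.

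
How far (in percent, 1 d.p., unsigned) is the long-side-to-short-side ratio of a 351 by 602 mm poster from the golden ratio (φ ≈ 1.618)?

Ratio = 602 / 351 ≈ 1.7151.
Ideal golden ratio ≈ 1.6180. |1.7151 − 1.6180| / 1.6180 ≈ 6.00% → 6.0%.

6.0%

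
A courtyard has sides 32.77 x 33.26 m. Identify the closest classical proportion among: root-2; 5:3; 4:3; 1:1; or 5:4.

1:1

Ratio = 33.26 / 32.77 ≈ 1.015.
Distances: root-2 1.414 (Δ 0.399); 5:3 1.667 (Δ 0.652); 4:3 1.333 (Δ 0.318); 1:1 1.000 (Δ 0.015); 5:4 1.250 (Δ 0.235).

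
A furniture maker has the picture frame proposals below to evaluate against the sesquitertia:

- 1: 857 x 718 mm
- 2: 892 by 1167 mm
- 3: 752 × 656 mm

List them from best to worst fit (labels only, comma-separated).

1: 857/718 ≈ 1.194 → |1.194 − 1.333| = 0.139
2: 1167/892 ≈ 1.308 → |1.308 − 1.333| = 0.025
3: 752/656 ≈ 1.146 → |1.146 − 1.333| = 0.187

2, 1, 3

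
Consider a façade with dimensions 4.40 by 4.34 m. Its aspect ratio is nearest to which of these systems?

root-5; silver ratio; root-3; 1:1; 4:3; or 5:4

Ratio = 4.40 / 4.34 ≈ 1.014.
Distances: root-5 2.236 (Δ 1.222); silver ratio 2.414 (Δ 1.400); root-3 1.732 (Δ 0.718); 1:1 1.000 (Δ 0.014); 4:3 1.333 (Δ 0.319); 5:4 1.250 (Δ 0.236).

1:1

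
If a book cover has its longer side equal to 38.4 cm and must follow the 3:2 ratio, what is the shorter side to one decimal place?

3:2 = 1.50000.
Shorter side = 38.4 ÷ 1.50000 ≈ 25.600 → 25.6 cm.

25.6 cm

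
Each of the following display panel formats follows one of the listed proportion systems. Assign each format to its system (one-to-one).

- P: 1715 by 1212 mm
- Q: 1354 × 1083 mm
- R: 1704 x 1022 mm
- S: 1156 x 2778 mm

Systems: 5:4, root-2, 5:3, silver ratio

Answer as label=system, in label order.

Ratios: P ≈ 1.415; Q ≈ 1.250; R ≈ 1.667; S ≈ 2.403.
Targets: 5:4 ≈ 1.250; root-2 ≈ 1.414; 5:3 ≈ 1.667; silver ratio ≈ 2.414.

P=root-2, Q=5:4, R=5:3, S=silver ratio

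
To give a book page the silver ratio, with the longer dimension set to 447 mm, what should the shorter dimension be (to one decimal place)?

185.2 mm

silver ratio ≈ 2.41421.
Shorter side = 447 ÷ 2.41421 ≈ 185.154 → 185.2 mm.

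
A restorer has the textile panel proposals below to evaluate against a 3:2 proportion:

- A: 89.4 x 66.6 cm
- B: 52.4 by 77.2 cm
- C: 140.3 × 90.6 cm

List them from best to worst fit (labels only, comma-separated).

B, C, A

A: 89.4/66.6 ≈ 1.342 → |1.342 − 1.500| = 0.158
B: 77.2/52.4 ≈ 1.473 → |1.473 − 1.500| = 0.027
C: 140.3/90.6 ≈ 1.549 → |1.549 − 1.500| = 0.049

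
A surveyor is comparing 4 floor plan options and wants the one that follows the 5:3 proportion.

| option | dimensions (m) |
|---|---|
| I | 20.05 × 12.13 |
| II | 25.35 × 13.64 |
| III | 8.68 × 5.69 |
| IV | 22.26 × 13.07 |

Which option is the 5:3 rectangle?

Ratios (long/short): I ≈ 1.653; II ≈ 1.859; III ≈ 1.525; IV ≈ 1.703.
5:3 ≈ 1.667; option I is nearest (Δ 0.014).

I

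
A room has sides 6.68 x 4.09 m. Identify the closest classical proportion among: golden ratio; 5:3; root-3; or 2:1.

Ratio = 6.68 / 4.09 ≈ 1.633.
Distances: golden ratio 1.618 (Δ 0.015); 5:3 1.667 (Δ 0.034); root-3 1.732 (Δ 0.099); 2:1 2.000 (Δ 0.367).

golden ratio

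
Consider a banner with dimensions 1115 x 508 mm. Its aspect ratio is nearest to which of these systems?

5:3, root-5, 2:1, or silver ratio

Ratio = 1115 / 508 ≈ 2.195.
Distances: 5:3 1.667 (Δ 0.528); root-5 2.236 (Δ 0.041); 2:1 2.000 (Δ 0.195); silver ratio 2.414 (Δ 0.219).

root-5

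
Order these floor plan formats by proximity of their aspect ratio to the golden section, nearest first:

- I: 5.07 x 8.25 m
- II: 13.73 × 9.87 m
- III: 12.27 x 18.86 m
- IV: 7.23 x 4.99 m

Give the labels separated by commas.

I, III, IV, II

Ratios: I = 8.25 / 5.07 ≈ 1.627; II = 13.73 / 9.87 ≈ 1.391; III = 18.86 / 12.27 ≈ 1.537; IV = 7.23 / 4.99 ≈ 1.449.
|Δ from 1.618|: I 0.009; II 0.227; III 0.081; IV 0.169.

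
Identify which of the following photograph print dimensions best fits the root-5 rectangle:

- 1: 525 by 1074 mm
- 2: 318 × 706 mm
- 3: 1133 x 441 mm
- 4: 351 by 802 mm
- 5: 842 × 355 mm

Target root-5 ≈ 2.236.
1: 2.046 (Δ0.190)  2: 2.220 (Δ0.016)  3: 2.569 (Δ0.333)  4: 2.285 (Δ0.049)  5: 2.372 (Δ0.136)

2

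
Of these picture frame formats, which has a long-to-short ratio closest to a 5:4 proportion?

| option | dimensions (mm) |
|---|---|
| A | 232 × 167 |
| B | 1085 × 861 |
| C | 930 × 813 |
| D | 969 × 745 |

Target 5:4 ≈ 1.250.
A: 1.389 (Δ0.139)  B: 1.260 (Δ0.010)  C: 1.144 (Δ0.106)  D: 1.301 (Δ0.051)

B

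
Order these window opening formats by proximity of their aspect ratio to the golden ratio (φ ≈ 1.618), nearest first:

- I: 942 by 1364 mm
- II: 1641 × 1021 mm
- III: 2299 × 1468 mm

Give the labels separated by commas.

II, III, I

I: 1364/942 ≈ 1.448 → |1.448 − 1.618| = 0.170
II: 1641/1021 ≈ 1.607 → |1.607 − 1.618| = 0.011
III: 2299/1468 ≈ 1.566 → |1.566 − 1.618| = 0.052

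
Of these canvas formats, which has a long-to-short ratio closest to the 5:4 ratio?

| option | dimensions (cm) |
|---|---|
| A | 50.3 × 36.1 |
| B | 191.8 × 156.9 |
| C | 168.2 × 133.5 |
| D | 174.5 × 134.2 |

C

Ratios (long/short): A ≈ 1.393; B ≈ 1.222; C ≈ 1.260; D ≈ 1.300.
5:4 ≈ 1.250; option C is nearest (Δ 0.010).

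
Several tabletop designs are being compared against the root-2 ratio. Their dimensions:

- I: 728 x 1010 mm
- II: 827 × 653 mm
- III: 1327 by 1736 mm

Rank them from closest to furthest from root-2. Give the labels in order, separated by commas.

I, III, II

Ratios: I = 1010 / 728 ≈ 1.387; II = 827 / 653 ≈ 1.266; III = 1736 / 1327 ≈ 1.308.
|Δ from 1.414|: I 0.027; II 0.148; III 0.106.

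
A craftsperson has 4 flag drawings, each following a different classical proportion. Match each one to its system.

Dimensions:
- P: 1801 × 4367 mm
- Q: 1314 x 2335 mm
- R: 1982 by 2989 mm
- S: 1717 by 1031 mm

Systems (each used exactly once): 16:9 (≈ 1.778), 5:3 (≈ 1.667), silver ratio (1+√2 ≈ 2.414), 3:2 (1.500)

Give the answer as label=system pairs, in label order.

P=silver ratio, Q=16:9, R=3:2, S=5:3

Ratios: P ≈ 2.425; Q ≈ 1.777; R ≈ 1.508; S ≈ 1.665.
Targets: 16:9 ≈ 1.778; 5:3 ≈ 1.667; silver ratio ≈ 2.414; 3:2 ≈ 1.500.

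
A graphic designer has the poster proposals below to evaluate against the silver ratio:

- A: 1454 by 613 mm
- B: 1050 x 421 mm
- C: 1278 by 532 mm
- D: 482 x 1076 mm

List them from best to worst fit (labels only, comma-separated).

Ratios: A = 1454 / 613 ≈ 2.372; B = 1050 / 421 ≈ 2.494; C = 1278 / 532 ≈ 2.402; D = 1076 / 482 ≈ 2.232.
|Δ from 2.414|: A 0.042; B 0.080; C 0.012; D 0.182.

C, A, B, D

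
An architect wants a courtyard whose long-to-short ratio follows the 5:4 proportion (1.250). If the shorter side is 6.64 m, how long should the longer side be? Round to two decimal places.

5:4 = 1.25000.
Longer side = 6.64 × 1.25000 ≈ 8.3000 → 8.30 m.

8.30 m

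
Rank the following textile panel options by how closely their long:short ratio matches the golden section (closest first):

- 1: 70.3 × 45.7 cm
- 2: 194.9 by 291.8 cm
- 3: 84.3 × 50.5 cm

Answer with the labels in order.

3, 1, 2

1: 70.3/45.7 ≈ 1.538 → |1.538 − 1.618| = 0.080
2: 291.8/194.9 ≈ 1.497 → |1.497 − 1.618| = 0.121
3: 84.3/50.5 ≈ 1.669 → |1.669 − 1.618| = 0.051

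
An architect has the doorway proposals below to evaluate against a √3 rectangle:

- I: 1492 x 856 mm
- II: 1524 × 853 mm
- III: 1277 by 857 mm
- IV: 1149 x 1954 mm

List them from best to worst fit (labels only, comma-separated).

Ratios: I = 1492 / 856 ≈ 1.743; II = 1524 / 853 ≈ 1.787; III = 1277 / 857 ≈ 1.490; IV = 1954 / 1149 ≈ 1.701.
|Δ from 1.732|: I 0.011; II 0.055; III 0.242; IV 0.031.

I, IV, II, III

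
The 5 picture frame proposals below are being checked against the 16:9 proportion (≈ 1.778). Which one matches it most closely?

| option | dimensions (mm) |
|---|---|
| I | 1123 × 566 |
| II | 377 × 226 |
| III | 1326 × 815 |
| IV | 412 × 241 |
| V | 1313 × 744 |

V

Target 16:9 ≈ 1.778.
I: 1.984 (Δ0.206)  II: 1.668 (Δ0.110)  III: 1.627 (Δ0.151)  IV: 1.710 (Δ0.068)  V: 1.765 (Δ0.013)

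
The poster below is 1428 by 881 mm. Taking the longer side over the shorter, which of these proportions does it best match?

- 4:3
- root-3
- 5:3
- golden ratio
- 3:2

1428/881 ≈ 1.621. Nearest candidates are golden ratio (1.618, off by 0.003) and 5:3 (1.667, off by 0.046).

golden ratio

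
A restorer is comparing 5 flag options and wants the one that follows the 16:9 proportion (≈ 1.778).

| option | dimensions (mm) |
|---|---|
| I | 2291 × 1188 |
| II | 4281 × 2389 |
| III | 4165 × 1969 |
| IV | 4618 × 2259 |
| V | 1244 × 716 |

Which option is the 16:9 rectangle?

II

Ratios (long/short): I ≈ 1.928; II ≈ 1.792; III ≈ 2.115; IV ≈ 2.044; V ≈ 1.737.
16:9 ≈ 1.778; option II is nearest (Δ 0.014).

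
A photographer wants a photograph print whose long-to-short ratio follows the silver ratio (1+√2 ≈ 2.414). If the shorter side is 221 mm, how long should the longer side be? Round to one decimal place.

533.5 mm

silver ratio ≈ 2.41421.
Longer side = 221 × 2.41421 ≈ 533.540 → 533.5 mm.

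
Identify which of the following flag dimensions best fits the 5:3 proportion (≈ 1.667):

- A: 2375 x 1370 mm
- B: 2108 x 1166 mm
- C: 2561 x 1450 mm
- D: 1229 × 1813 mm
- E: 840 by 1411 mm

Target 5:3 ≈ 1.667.
A: 1.734 (Δ0.067)  B: 1.808 (Δ0.141)  C: 1.766 (Δ0.099)  D: 1.475 (Δ0.192)  E: 1.680 (Δ0.013)

E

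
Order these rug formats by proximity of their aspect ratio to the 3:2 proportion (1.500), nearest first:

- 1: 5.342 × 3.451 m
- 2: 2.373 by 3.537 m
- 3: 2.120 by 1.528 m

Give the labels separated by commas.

Ratios: 1 = 5.342 / 3.451 ≈ 1.548; 2 = 3.537 / 2.373 ≈ 1.491; 3 = 2.120 / 1.528 ≈ 1.387.
|Δ from 1.500|: 1 0.048; 2 0.009; 3 0.113.

2, 1, 3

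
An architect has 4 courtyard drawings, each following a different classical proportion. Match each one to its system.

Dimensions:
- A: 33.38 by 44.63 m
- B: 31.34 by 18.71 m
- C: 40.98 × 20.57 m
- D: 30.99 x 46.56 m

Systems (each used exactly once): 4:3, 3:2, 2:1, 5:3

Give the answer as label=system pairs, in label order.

A=4:3, B=5:3, C=2:1, D=3:2

Ratios: A ≈ 1.337; B ≈ 1.675; C ≈ 1.992; D ≈ 1.502.
Targets: 4:3 ≈ 1.333; 3:2 ≈ 1.500; 2:1 ≈ 2.000; 5:3 ≈ 1.667.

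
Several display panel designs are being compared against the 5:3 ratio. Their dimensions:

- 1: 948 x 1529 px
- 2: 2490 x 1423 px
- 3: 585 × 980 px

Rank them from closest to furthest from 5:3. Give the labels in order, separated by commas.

3, 1, 2

1: 1529/948 ≈ 1.613 → |1.613 − 1.667| = 0.054
2: 2490/1423 ≈ 1.750 → |1.750 − 1.667| = 0.083
3: 980/585 ≈ 1.675 → |1.675 − 1.667| = 0.008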